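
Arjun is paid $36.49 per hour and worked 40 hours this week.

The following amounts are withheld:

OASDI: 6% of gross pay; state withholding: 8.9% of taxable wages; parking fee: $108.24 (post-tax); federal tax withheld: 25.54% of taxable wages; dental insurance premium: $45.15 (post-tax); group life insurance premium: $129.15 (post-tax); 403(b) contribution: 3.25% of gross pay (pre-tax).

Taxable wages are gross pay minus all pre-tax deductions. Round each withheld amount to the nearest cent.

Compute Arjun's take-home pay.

Gross pay: 40 × $36.49 = $1459.60
403(b) contribution: $1459.60 × 0.0325 = $47.44
Taxable wages = $1459.60 − $47.44 = $1412.16
Federal tax withheld: $1412.16 × 0.2554 = $360.67
State withholding: $1412.16 × 0.089 = $125.68
OASDI: $1459.60 × 0.06 = $87.58
Parking fee: $108.24
Dental insurance premium: $45.15
Group life insurance premium: $129.15
Total deductions = $47.44 + $360.67 + $125.68 + $87.58 + $108.24 + $45.15 + $129.15 = $903.91
Net pay = $1459.60 − $903.91 = $555.69

$555.69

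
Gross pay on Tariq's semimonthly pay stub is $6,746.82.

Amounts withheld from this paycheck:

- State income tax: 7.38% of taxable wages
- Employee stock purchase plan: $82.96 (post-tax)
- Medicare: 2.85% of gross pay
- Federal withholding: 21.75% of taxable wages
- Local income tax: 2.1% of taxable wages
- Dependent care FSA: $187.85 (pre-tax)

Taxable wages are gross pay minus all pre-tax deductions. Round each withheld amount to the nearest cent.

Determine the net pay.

$4,235.36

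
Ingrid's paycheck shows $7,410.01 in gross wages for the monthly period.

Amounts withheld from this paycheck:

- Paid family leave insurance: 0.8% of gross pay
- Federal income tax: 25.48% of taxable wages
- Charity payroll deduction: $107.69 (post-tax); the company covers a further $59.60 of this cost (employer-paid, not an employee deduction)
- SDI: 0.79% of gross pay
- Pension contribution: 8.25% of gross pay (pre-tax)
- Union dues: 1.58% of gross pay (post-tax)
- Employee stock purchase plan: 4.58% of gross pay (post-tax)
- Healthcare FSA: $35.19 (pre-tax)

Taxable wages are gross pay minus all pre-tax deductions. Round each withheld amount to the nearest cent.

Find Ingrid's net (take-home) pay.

Healthcare FSA: $35.19
Pension contribution: $7,410.01 × 0.0825 = $611.33
Pre-tax total = $35.19 + $611.33 = $646.52
Taxable wages = $7,410.01 − $646.52 = $6,763.49
Federal income tax: $6,763.49 × 0.2548 = $1,723.34
SDI: $7,410.01 × 0.0079 = $58.54
Paid family leave insurance: $7,410.01 × 0.008 = $59.28
Union dues: $7,410.01 × 0.0158 = $117.08
Employee stock purchase plan: $7,410.01 × 0.0458 = $339.38
Charity payroll deduction: $107.69
(Employer's $59.60 toward charity payroll deduction is not withheld from the employee.)
Total deductions = $35.19 + $611.33 + $1,723.34 + $58.54 + $59.28 + $117.08 + $339.38 + $107.69 = $3,051.83
Net pay = $7,410.01 − $3,051.83 = $4,358.18

$4,358.18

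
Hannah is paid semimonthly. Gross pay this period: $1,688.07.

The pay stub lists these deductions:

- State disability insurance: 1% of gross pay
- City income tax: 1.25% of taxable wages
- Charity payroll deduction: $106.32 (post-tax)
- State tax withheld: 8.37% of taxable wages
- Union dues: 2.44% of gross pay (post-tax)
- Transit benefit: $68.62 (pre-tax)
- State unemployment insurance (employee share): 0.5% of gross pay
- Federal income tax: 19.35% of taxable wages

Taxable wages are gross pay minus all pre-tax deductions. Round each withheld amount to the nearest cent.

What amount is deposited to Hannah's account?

Transit benefit: $68.62
Taxable wages = $1,688.07 − $68.62 = $1,619.45
Federal income tax: $1,619.45 × 0.1935 = $313.36
State tax withheld: $1,619.45 × 0.0837 = $135.55
City income tax: $1,619.45 × 0.0125 = $20.24
State disability insurance: $1,688.07 × 0.01 = $16.88
State unemployment insurance (employee share): $1,688.07 × 0.005 = $8.44
Union dues: $1,688.07 × 0.0244 = $41.19
Charity payroll deduction: $106.32
Total deductions = $68.62 + $313.36 + $135.55 + $20.24 + $16.88 + $8.44 + $41.19 + $106.32 = $710.60
Net pay = $1,688.07 − $710.60 = $977.47

$977.47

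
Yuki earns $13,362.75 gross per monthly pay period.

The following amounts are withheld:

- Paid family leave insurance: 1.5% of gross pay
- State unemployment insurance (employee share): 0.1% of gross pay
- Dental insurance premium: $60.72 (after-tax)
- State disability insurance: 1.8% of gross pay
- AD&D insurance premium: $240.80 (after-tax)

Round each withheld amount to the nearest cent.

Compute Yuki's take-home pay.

State disability insurance: $13,362.75 × 0.018 = $240.53
Paid family leave insurance: $13,362.75 × 0.015 = $200.44
State unemployment insurance (employee share): $13,362.75 × 0.001 = $13.36
AD&D insurance premium: $240.80
Dental insurance premium: $60.72
Total deductions = $240.53 + $200.44 + $13.36 + $240.80 + $60.72 = $755.85
Net pay = $13,362.75 − $755.85 = $12,606.90

$12,606.90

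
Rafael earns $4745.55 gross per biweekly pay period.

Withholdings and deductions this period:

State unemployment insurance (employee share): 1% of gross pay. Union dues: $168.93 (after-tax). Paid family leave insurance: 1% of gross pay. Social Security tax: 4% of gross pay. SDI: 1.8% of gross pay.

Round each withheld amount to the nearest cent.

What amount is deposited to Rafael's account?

Paid family leave insurance: $4745.55 × 0.01 = $47.46
State unemployment insurance (employee share): $4745.55 × 0.01 = $47.46
SDI: $4745.55 × 0.018 = $85.42
Social Security tax: $4745.55 × 0.04 = $189.82
Union dues: $168.93
Total deductions = $47.46 + $47.46 + $85.42 + $189.82 + $168.93 = $539.09
Net pay = $4745.55 − $539.09 = $4206.46

$4206.46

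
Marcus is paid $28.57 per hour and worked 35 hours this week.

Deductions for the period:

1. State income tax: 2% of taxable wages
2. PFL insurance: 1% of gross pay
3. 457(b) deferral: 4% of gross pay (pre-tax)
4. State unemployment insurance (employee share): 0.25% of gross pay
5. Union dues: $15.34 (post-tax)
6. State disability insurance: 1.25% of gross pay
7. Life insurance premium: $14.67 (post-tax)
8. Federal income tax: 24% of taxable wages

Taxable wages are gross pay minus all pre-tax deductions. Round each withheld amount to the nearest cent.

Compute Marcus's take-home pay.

Gross pay: 35 × $28.57 = $999.95
457(b) deferral: $999.95 × 0.04 = $40.00
Taxable wages = $999.95 − $40.00 = $959.95
Federal income tax: $959.95 × 0.24 = $230.39
State income tax: $959.95 × 0.02 = $19.20
PFL insurance: $999.95 × 0.01 = $10.00
State unemployment insurance (employee share): $999.95 × 0.0025 = $2.50
State disability insurance: $999.95 × 0.0125 = $12.50
Life insurance premium: $14.67
Union dues: $15.34
Total deductions = $40.00 + $230.39 + $19.20 + $10.00 + $2.50 + $12.50 + $14.67 + $15.34 = $344.60
Net pay = $999.95 − $344.60 = $655.35

$655.35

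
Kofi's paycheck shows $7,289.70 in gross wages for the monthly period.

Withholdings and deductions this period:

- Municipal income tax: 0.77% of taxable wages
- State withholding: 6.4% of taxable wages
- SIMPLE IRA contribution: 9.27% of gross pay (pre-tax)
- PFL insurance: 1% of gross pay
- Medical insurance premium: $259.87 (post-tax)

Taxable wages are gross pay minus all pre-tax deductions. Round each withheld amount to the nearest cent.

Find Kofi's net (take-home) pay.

$5,806.95

SIMPLE IRA contribution: $7,289.70 × 0.0927 = $675.76
Taxable wages = $7,289.70 − $675.76 = $6,613.94
State withholding: $6,613.94 × 0.064 = $423.29
Municipal income tax: $6,613.94 × 0.0077 = $50.93
PFL insurance: $7,289.70 × 0.01 = $72.90
Medical insurance premium: $259.87
Total deductions = $675.76 + $423.29 + $50.93 + $72.90 + $259.87 = $1,482.75
Net pay = $7,289.70 − $1,482.75 = $5,806.95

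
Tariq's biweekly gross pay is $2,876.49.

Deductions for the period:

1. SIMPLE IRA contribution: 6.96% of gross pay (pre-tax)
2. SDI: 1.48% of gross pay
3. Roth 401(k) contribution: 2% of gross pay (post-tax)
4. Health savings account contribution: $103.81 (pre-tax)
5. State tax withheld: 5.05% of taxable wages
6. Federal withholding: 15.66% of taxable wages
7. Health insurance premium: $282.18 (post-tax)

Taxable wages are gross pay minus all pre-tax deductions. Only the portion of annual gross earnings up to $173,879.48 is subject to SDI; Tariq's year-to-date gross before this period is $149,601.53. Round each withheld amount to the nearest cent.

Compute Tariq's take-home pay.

Health savings account contribution: $103.81
SIMPLE IRA contribution: $2,876.49 × 0.0696 = $200.20
Pre-tax total = $103.81 + $200.20 = $304.01
Taxable wages = $2,876.49 − $304.01 = $2,572.48
State tax withheld: $2,572.48 × 0.0505 = $129.91
Federal withholding: $2,572.48 × 0.1566 = $402.85
SDI: cap not yet reached, full $2,876.49 is subject → $2,876.49 × 0.0148 = $42.57
Health insurance premium: $282.18
Roth 401(k) contribution: $2,876.49 × 0.02 = $57.53
Total deductions = $103.81 + $200.20 + $129.91 + $402.85 + $42.57 + $282.18 + $57.53 = $1,219.05
Net pay = $2,876.49 − $1,219.05 = $1,657.44

$1,657.44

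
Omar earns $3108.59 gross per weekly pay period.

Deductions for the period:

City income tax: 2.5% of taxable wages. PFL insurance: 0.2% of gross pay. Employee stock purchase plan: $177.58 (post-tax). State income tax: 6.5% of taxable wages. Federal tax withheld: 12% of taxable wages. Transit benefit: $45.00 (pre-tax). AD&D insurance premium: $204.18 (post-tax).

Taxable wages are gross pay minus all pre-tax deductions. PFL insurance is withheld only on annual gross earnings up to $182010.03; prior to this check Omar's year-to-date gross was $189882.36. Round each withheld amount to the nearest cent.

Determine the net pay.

Transit benefit: $45.00
Taxable wages = $3108.59 − $45.00 = $3063.59
State income tax: $3063.59 × 0.065 = $199.13
Federal tax withheld: $3063.59 × 0.12 = $367.63
City income tax: $3063.59 × 0.025 = $76.59
PFL insurance: annual cap $182010.03 already reached (YTD $189882.36), so $0.00
Employee stock purchase plan: $177.58
AD&D insurance premium: $204.18
Total deductions = $45.00 + $199.13 + $367.63 + $76.59 + $0.00 + $177.58 + $204.18 = $1070.11
Net pay = $3108.59 − $1070.11 = $2038.48

$2038.48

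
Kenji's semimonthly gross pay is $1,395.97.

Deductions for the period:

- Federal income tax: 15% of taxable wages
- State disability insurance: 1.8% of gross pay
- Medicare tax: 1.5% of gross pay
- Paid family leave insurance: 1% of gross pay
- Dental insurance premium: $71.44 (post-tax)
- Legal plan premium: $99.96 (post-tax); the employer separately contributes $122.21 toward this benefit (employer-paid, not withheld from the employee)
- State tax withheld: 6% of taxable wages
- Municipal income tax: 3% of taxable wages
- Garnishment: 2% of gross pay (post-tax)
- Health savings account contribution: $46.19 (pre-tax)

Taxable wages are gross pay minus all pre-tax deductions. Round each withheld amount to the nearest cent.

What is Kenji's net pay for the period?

$766.48

Health savings account contribution: $46.19
Taxable wages = $1,395.97 − $46.19 = $1,349.78
State tax withheld: $1,349.78 × 0.06 = $80.99
Municipal income tax: $1,349.78 × 0.03 = $40.49
Federal income tax: $1,349.78 × 0.15 = $202.47
State disability insurance: $1,395.97 × 0.018 = $25.13
Medicare tax: $1,395.97 × 0.015 = $20.94
Paid family leave insurance: $1,395.97 × 0.01 = $13.96
Legal plan premium: $99.96
Garnishment: $1,395.97 × 0.02 = $27.92
Dental insurance premium: $71.44
(Employer's $122.21 toward legal plan premium is not withheld from the employee.)
Total deductions = $46.19 + $80.99 + $40.49 + $202.47 + $25.13 + $20.94 + $13.96 + $99.96 + $27.92 + $71.44 = $629.49
Net pay = $1,395.97 − $629.49 = $766.48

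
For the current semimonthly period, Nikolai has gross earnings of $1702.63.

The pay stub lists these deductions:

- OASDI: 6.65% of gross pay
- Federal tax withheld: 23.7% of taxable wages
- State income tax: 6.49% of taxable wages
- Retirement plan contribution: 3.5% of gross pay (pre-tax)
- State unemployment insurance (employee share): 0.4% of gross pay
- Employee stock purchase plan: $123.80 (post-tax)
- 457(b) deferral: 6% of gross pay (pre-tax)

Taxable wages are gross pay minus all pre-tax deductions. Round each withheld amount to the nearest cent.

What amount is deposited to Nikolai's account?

$831.86

457(b) deferral: $1702.63 × 0.06 = $102.16
Retirement plan contribution: $1702.63 × 0.035 = $59.59
Pre-tax total = $102.16 + $59.59 = $161.75
Taxable wages = $1702.63 − $161.75 = $1540.88
State income tax: $1540.88 × 0.0649 = $100.00
Federal tax withheld: $1540.88 × 0.237 = $365.19
State unemployment insurance (employee share): $1702.63 × 0.004 = $6.81
OASDI: $1702.63 × 0.0665 = $113.22
Employee stock purchase plan: $123.80
Total deductions = $102.16 + $59.59 + $100.00 + $365.19 + $6.81 + $113.22 + $123.80 = $870.77
Net pay = $1702.63 − $870.77 = $831.86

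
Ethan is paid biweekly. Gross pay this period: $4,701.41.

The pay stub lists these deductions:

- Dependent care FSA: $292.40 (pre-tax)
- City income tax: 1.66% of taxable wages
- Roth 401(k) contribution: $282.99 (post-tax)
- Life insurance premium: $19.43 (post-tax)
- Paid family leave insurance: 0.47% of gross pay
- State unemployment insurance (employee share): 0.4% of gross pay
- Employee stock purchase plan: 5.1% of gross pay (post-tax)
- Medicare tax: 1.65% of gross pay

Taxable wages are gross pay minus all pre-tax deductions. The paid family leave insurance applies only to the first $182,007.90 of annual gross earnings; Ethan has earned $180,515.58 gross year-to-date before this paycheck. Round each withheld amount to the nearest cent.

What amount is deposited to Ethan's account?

$3,690.24

Dependent care FSA: $292.40
Taxable wages = $4,701.41 − $292.40 = $4,409.01
City income tax: $4,409.01 × 0.0166 = $73.19
Paid family leave insurance: only $182,007.90 − $180,515.58 = $1,492.32 of this check is subject → $1,492.32 × 0.0047 = $7.01
State unemployment insurance (employee share): $4,701.41 × 0.004 = $18.81
Medicare tax: $4,701.41 × 0.0165 = $77.57
Life insurance premium: $19.43
Roth 401(k) contribution: $282.99
Employee stock purchase plan: $4,701.41 × 0.051 = $239.77
Total deductions = $292.40 + $73.19 + $7.01 + $18.81 + $77.57 + $19.43 + $282.99 + $239.77 = $1,011.17
Net pay = $4,701.41 − $1,011.17 = $3,690.24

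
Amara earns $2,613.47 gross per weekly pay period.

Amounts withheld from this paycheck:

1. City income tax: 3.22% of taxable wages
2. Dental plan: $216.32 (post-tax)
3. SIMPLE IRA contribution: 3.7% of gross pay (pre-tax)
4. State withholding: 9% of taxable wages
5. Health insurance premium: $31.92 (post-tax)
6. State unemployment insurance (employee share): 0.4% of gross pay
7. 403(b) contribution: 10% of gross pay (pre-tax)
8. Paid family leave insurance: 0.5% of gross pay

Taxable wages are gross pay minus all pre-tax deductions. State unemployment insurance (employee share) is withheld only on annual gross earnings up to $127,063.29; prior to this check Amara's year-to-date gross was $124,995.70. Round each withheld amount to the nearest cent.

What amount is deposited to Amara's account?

$1,710.23

SIMPLE IRA contribution: $2,613.47 × 0.037 = $96.70
403(b) contribution: $2,613.47 × 0.1 = $261.35
Pre-tax total = $96.70 + $261.35 = $358.05
Taxable wages = $2,613.47 − $358.05 = $2,255.42
State withholding: $2,255.42 × 0.09 = $202.99
City income tax: $2,255.42 × 0.0322 = $72.62
State unemployment insurance (employee share): only $127,063.29 − $124,995.70 = $2,067.59 of this check is subject → $2,067.59 × 0.004 = $8.27
Paid family leave insurance: $2,613.47 × 0.005 = $13.07
Dental plan: $216.32
Health insurance premium: $31.92
Total deductions = $96.70 + $261.35 + $202.99 + $72.62 + $8.27 + $13.07 + $216.32 + $31.92 = $903.24
Net pay = $2,613.47 − $903.24 = $1,710.23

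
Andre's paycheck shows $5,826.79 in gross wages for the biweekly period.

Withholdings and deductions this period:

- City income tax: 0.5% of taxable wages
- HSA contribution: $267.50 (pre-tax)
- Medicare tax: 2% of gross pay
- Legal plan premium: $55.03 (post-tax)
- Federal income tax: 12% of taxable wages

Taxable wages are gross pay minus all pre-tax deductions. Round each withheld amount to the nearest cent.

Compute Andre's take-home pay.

$4,692.81

HSA contribution: $267.50
Taxable wages = $5,826.79 − $267.50 = $5,559.29
City income tax: $5,559.29 × 0.005 = $27.80
Federal income tax: $5,559.29 × 0.12 = $667.11
Medicare tax: $5,826.79 × 0.02 = $116.54
Legal plan premium: $55.03
Total deductions = $267.50 + $27.80 + $667.11 + $116.54 + $55.03 = $1,133.98
Net pay = $5,826.79 − $1,133.98 = $4,692.81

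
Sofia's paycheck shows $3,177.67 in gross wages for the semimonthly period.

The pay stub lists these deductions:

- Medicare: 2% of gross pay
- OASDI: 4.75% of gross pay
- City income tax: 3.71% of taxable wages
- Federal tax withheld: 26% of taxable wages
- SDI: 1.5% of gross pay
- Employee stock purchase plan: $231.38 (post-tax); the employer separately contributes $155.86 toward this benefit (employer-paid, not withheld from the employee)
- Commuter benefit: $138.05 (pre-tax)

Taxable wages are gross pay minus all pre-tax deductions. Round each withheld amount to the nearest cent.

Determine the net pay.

$1,643.01

Commuter benefit: $138.05
Taxable wages = $3,177.67 − $138.05 = $3,039.62
City income tax: $3,039.62 × 0.0371 = $112.77
Federal tax withheld: $3,039.62 × 0.26 = $790.30
Medicare: $3,177.67 × 0.02 = $63.55
SDI: $3,177.67 × 0.015 = $47.67
OASDI: $3,177.67 × 0.0475 = $150.94
Employee stock purchase plan: $231.38
(Employer's $155.86 toward employee stock purchase plan is not withheld from the employee.)
Total deductions = $138.05 + $112.77 + $790.30 + $63.55 + $47.67 + $150.94 + $231.38 = $1,534.66
Net pay = $3,177.67 − $1,534.66 = $1,643.01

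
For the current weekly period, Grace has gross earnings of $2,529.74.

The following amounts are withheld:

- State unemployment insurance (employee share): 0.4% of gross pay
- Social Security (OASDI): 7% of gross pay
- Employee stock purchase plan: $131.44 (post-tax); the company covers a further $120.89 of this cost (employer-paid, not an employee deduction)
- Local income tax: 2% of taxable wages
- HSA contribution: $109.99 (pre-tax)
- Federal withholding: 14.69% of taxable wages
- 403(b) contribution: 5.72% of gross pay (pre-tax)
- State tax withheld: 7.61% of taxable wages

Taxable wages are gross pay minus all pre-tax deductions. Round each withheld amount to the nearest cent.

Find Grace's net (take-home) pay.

$1,403.58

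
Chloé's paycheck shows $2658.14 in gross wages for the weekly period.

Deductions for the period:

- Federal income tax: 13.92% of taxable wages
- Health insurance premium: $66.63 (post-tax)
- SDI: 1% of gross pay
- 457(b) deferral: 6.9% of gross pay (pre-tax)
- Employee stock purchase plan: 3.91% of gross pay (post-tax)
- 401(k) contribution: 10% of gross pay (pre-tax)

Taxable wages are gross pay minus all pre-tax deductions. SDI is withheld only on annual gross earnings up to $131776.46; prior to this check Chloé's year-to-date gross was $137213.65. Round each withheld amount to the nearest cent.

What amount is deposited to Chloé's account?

$1730.88

457(b) deferral: $2658.14 × 0.069 = $183.41
401(k) contribution: $2658.14 × 0.1 = $265.81
Pre-tax total = $183.41 + $265.81 = $449.22
Taxable wages = $2658.14 − $449.22 = $2208.92
Federal income tax: $2208.92 × 0.1392 = $307.48
SDI: annual cap $131776.46 already reached (YTD $137213.65), so $0.00
Employee stock purchase plan: $2658.14 × 0.0391 = $103.93
Health insurance premium: $66.63
Total deductions = $183.41 + $265.81 + $307.48 + $0.00 + $103.93 + $66.63 = $927.26
Net pay = $2658.14 − $927.26 = $1730.88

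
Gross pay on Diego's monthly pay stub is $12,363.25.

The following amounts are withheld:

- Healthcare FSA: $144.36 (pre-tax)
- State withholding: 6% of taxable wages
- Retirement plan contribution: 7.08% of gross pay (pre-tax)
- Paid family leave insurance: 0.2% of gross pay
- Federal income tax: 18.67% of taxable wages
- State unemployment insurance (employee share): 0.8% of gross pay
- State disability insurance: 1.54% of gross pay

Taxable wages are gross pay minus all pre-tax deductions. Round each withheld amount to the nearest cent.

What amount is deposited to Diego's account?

$8,231.09

Retirement plan contribution: $12,363.25 × 0.0708 = $875.32
Healthcare FSA: $144.36
Pre-tax total = $875.32 + $144.36 = $1,019.68
Taxable wages = $12,363.25 − $1,019.68 = $11,343.57
State withholding: $11,343.57 × 0.06 = $680.61
Federal income tax: $11,343.57 × 0.1867 = $2,117.84
Paid family leave insurance: $12,363.25 × 0.002 = $24.73
State unemployment insurance (employee share): $12,363.25 × 0.008 = $98.91
State disability insurance: $12,363.25 × 0.0154 = $190.39
Total deductions = $875.32 + $144.36 + $680.61 + $2,117.84 + $24.73 + $98.91 + $190.39 = $4,132.16
Net pay = $12,363.25 − $4,132.16 = $8,231.09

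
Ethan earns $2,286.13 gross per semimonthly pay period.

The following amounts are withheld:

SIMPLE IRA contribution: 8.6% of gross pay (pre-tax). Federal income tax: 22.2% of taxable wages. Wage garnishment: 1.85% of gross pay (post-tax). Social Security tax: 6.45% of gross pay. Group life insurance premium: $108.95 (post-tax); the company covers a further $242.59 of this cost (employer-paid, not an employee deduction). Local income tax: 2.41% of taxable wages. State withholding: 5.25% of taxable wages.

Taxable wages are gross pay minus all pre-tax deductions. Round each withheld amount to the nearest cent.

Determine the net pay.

$1,166.89

SIMPLE IRA contribution: $2,286.13 × 0.086 = $196.61
Taxable wages = $2,286.13 − $196.61 = $2,089.52
Local income tax: $2,089.52 × 0.0241 = $50.36
State withholding: $2,089.52 × 0.0525 = $109.70
Federal income tax: $2,089.52 × 0.222 = $463.87
Social Security tax: $2,286.13 × 0.0645 = $147.46
Wage garnishment: $2,286.13 × 0.0185 = $42.29
Group life insurance premium: $108.95
(Employer's $242.59 toward group life insurance premium is not withheld from the employee.)
Total deductions = $196.61 + $50.36 + $109.70 + $463.87 + $147.46 + $42.29 + $108.95 = $1,119.24
Net pay = $2,286.13 − $1,119.24 = $1,166.89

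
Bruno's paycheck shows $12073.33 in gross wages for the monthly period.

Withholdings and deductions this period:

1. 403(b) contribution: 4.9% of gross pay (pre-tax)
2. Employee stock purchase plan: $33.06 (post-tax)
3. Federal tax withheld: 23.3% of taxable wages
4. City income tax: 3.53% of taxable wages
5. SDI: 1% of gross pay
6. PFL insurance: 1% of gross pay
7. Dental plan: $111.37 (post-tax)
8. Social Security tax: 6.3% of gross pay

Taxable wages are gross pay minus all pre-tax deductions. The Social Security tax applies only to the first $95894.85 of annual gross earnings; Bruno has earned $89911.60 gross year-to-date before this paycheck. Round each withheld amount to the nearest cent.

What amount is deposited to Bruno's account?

$7638.35

403(b) contribution: $12073.33 × 0.049 = $591.59
Taxable wages = $12073.33 − $591.59 = $11481.74
City income tax: $11481.74 × 0.0353 = $405.31
Federal tax withheld: $11481.74 × 0.233 = $2675.25
Social Security tax: only $95894.85 − $89911.60 = $5983.25 of this check is subject → $5983.25 × 0.063 = $376.94
PFL insurance: $12073.33 × 0.01 = $120.73
SDI: $12073.33 × 0.01 = $120.73
Employee stock purchase plan: $33.06
Dental plan: $111.37
Total deductions = $591.59 + $405.31 + $2675.25 + $376.94 + $120.73 + $120.73 + $33.06 + $111.37 = $4434.98
Net pay = $12073.33 − $4434.98 = $7638.35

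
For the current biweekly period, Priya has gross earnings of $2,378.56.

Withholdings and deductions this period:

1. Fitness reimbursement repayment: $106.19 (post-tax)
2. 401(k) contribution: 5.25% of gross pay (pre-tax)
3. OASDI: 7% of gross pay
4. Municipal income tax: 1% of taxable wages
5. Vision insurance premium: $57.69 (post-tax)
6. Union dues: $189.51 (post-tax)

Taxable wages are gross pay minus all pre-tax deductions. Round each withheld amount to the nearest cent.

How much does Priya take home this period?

401(k) contribution: $2,378.56 × 0.0525 = $124.87
Taxable wages = $2,378.56 − $124.87 = $2,253.69
Municipal income tax: $2,253.69 × 0.01 = $22.54
OASDI: $2,378.56 × 0.07 = $166.50
Fitness reimbursement repayment: $106.19
Union dues: $189.51
Vision insurance premium: $57.69
Total deductions = $124.87 + $22.54 + $166.50 + $106.19 + $189.51 + $57.69 = $667.30
Net pay = $2,378.56 − $667.30 = $1,711.26

$1,711.26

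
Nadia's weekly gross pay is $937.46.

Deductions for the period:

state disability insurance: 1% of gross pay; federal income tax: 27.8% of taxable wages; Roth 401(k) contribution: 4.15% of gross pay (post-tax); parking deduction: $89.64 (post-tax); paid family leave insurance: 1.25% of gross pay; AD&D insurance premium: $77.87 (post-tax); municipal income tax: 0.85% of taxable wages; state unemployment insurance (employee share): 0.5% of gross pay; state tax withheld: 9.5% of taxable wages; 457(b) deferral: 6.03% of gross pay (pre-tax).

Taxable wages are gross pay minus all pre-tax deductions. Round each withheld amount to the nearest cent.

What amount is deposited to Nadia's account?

457(b) deferral: $937.46 × 0.0603 = $56.53
Taxable wages = $937.46 − $56.53 = $880.93
State tax withheld: $880.93 × 0.095 = $83.69
Federal income tax: $880.93 × 0.278 = $244.90
Municipal income tax: $880.93 × 0.0085 = $7.49
State disability insurance: $937.46 × 0.01 = $9.37
State unemployment insurance (employee share): $937.46 × 0.005 = $4.69
Paid family leave insurance: $937.46 × 0.0125 = $11.72
Parking deduction: $89.64
AD&D insurance premium: $77.87
Roth 401(k) contribution: $937.46 × 0.0415 = $38.90
Total deductions = $56.53 + $83.69 + $244.90 + $7.49 + $9.37 + $4.69 + $11.72 + $89.64 + $77.87 + $38.90 = $624.80
Net pay = $937.46 − $624.80 = $312.66

$312.66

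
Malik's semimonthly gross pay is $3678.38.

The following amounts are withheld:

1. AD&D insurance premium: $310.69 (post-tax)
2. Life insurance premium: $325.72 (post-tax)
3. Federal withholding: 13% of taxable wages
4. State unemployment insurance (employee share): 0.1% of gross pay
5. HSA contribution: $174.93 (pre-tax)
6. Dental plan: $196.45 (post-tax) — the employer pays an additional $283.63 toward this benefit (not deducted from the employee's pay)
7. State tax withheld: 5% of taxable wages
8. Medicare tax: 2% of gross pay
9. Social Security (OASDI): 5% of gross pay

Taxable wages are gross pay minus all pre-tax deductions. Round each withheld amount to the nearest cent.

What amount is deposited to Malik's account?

$1778.80

HSA contribution: $174.93
Taxable wages = $3678.38 − $174.93 = $3503.45
Federal withholding: $3503.45 × 0.13 = $455.45
State tax withheld: $3503.45 × 0.05 = $175.17
Social Security (OASDI): $3678.38 × 0.05 = $183.92
State unemployment insurance (employee share): $3678.38 × 0.001 = $3.68
Medicare tax: $3678.38 × 0.02 = $73.57
AD&D insurance premium: $310.69
Life insurance premium: $325.72
Dental plan: $196.45
(Employer's $283.63 toward dental plan is not withheld from the employee.)
Total deductions = $174.93 + $455.45 + $175.17 + $183.92 + $3.68 + $73.57 + $310.69 + $325.72 + $196.45 = $1899.58
Net pay = $3678.38 − $1899.58 = $1778.80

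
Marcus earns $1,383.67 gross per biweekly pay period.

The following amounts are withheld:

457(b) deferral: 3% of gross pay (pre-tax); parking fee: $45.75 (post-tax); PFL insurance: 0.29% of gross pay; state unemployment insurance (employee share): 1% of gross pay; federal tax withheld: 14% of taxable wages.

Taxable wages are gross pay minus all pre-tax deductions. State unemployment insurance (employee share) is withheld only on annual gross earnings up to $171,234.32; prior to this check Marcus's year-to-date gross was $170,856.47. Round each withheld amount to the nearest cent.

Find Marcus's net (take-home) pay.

457(b) deferral: $1,383.67 × 0.03 = $41.51
Taxable wages = $1,383.67 − $41.51 = $1,342.16
Federal tax withheld: $1,342.16 × 0.14 = $187.90
State unemployment insurance (employee share): only $171,234.32 − $170,856.47 = $377.85 of this check is subject → $377.85 × 0.01 = $3.78
PFL insurance: $1,383.67 × 0.0029 = $4.01
Parking fee: $45.75
Total deductions = $41.51 + $187.90 + $3.78 + $4.01 + $45.75 = $282.95
Net pay = $1,383.67 − $282.95 = $1,100.72

$1,100.72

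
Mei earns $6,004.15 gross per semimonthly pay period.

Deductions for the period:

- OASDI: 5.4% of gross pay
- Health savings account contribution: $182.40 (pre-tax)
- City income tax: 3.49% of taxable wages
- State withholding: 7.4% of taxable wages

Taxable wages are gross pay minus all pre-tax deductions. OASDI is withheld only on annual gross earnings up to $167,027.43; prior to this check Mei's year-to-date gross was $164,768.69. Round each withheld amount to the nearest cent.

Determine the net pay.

Health savings account contribution: $182.40
Taxable wages = $6,004.15 − $182.40 = $5,821.75
State withholding: $5,821.75 × 0.074 = $430.81
City income tax: $5,821.75 × 0.0349 = $203.18
OASDI: only $167,027.43 − $164,768.69 = $2,258.74 of this check is subject → $2,258.74 × 0.054 = $121.97
Total deductions = $182.40 + $430.81 + $203.18 + $121.97 = $938.36
Net pay = $6,004.15 − $938.36 = $5,065.79

$5,065.79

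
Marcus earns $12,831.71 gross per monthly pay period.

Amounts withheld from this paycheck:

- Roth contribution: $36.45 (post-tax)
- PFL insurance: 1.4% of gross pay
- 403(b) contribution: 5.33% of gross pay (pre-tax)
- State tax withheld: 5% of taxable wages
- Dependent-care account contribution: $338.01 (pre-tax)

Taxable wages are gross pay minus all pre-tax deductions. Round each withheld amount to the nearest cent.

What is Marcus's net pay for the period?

$11,003.19

403(b) contribution: $12,831.71 × 0.0533 = $683.93
Dependent-care account contribution: $338.01
Pre-tax total = $683.93 + $338.01 = $1,021.94
Taxable wages = $12,831.71 − $1,021.94 = $11,809.77
State tax withheld: $11,809.77 × 0.05 = $590.49
PFL insurance: $12,831.71 × 0.014 = $179.64
Roth contribution: $36.45
Total deductions = $683.93 + $338.01 + $590.49 + $179.64 + $36.45 = $1,828.52
Net pay = $12,831.71 − $1,828.52 = $11,003.19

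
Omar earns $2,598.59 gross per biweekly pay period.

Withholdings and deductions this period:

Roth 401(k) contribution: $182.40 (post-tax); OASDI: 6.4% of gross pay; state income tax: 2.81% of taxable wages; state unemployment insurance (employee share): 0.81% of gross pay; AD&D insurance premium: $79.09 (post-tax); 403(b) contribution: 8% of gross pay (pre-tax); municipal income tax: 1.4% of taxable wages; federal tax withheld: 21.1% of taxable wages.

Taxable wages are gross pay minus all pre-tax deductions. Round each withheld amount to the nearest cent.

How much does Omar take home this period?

403(b) contribution: $2,598.59 × 0.08 = $207.89
Taxable wages = $2,598.59 − $207.89 = $2,390.70
State income tax: $2,390.70 × 0.0281 = $67.18
Federal tax withheld: $2,390.70 × 0.211 = $504.44
Municipal income tax: $2,390.70 × 0.014 = $33.47
OASDI: $2,598.59 × 0.064 = $166.31
State unemployment insurance (employee share): $2,598.59 × 0.0081 = $21.05
AD&D insurance premium: $79.09
Roth 401(k) contribution: $182.40
Total deductions = $207.89 + $67.18 + $504.44 + $33.47 + $166.31 + $21.05 + $79.09 + $182.40 = $1,261.83
Net pay = $2,598.59 − $1,261.83 = $1,336.76

$1,336.76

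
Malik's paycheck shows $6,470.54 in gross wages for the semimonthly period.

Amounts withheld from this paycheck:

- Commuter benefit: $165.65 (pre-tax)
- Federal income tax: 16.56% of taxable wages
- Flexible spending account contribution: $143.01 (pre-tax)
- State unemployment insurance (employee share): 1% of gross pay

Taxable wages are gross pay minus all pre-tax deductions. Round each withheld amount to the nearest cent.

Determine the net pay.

$5,076.76

Commuter benefit: $165.65
Flexible spending account contribution: $143.01
Pre-tax total = $165.65 + $143.01 = $308.66
Taxable wages = $6,470.54 − $308.66 = $6,161.88
Federal income tax: $6,161.88 × 0.1656 = $1,020.41
State unemployment insurance (employee share): $6,470.54 × 0.01 = $64.71
Total deductions = $165.65 + $143.01 + $1,020.41 + $64.71 = $1,393.78
Net pay = $6,470.54 − $1,393.78 = $5,076.76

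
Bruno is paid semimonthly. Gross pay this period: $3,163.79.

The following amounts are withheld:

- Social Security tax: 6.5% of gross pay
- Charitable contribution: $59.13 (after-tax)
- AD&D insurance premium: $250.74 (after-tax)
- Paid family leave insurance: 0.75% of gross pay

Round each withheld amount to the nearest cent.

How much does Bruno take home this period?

Paid family leave insurance: $3,163.79 × 0.0075 = $23.73
Social Security tax: $3,163.79 × 0.065 = $205.65
Charitable contribution: $59.13
AD&D insurance premium: $250.74
Total deductions = $23.73 + $205.65 + $59.13 + $250.74 = $539.25
Net pay = $3,163.79 − $539.25 = $2,624.54

$2,624.54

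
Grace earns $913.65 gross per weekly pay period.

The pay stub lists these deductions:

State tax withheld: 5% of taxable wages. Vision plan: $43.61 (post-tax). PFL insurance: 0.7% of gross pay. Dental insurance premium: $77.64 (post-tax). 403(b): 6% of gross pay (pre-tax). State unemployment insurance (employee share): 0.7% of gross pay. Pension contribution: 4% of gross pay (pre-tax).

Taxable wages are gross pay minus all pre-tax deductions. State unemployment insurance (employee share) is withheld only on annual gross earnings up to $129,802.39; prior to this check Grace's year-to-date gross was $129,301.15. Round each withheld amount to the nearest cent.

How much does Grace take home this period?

Pension contribution: $913.65 × 0.04 = $36.55
403(b): $913.65 × 0.06 = $54.82
Pre-tax total = $36.55 + $54.82 = $91.37
Taxable wages = $913.65 − $91.37 = $822.28
State tax withheld: $822.28 × 0.05 = $41.11
PFL insurance: $913.65 × 0.007 = $6.40
State unemployment insurance (employee share): only $129,802.39 − $129,301.15 = $501.24 of this check is subject → $501.24 × 0.007 = $3.51
Vision plan: $43.61
Dental insurance premium: $77.64
Total deductions = $36.55 + $54.82 + $41.11 + $6.40 + $3.51 + $43.61 + $77.64 = $263.64
Net pay = $913.65 − $263.64 = $650.01

$650.01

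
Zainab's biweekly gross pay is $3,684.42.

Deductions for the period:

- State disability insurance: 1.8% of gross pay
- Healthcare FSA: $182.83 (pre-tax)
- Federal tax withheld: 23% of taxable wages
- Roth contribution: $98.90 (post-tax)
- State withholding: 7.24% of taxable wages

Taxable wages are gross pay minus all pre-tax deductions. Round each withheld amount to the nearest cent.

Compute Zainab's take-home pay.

$2,277.48

Healthcare FSA: $182.83
Taxable wages = $3,684.42 − $182.83 = $3,501.59
Federal tax withheld: $3,501.59 × 0.23 = $805.37
State withholding: $3,501.59 × 0.0724 = $253.52
State disability insurance: $3,684.42 × 0.018 = $66.32
Roth contribution: $98.90
Total deductions = $182.83 + $805.37 + $253.52 + $66.32 + $98.90 = $1,406.94
Net pay = $3,684.42 − $1,406.94 = $2,277.48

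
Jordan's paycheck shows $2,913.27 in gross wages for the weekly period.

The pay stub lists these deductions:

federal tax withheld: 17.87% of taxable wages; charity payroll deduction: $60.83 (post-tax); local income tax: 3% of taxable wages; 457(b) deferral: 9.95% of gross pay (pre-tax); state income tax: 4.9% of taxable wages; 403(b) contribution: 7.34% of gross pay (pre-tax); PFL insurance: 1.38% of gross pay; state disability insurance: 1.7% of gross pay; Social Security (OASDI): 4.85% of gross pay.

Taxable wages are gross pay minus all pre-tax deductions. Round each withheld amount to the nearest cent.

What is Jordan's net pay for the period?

$1,496.77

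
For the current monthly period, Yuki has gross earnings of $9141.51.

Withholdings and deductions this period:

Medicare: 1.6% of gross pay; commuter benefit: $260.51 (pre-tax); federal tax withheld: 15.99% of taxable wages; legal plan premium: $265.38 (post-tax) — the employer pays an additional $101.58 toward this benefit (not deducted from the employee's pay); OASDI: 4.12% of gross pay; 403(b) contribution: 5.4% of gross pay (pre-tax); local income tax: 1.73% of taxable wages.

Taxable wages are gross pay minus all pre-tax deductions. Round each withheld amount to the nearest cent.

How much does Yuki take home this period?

403(b) contribution: $9141.51 × 0.054 = $493.64
Commuter benefit: $260.51
Pre-tax total = $493.64 + $260.51 = $754.15
Taxable wages = $9141.51 − $754.15 = $8387.36
Local income tax: $8387.36 × 0.0173 = $145.10
Federal tax withheld: $8387.36 × 0.1599 = $1341.14
OASDI: $9141.51 × 0.0412 = $376.63
Medicare: $9141.51 × 0.016 = $146.26
Legal plan premium: $265.38
(Employer's $101.58 toward legal plan premium is not withheld from the employee.)
Total deductions = $493.64 + $260.51 + $145.10 + $1341.14 + $376.63 + $146.26 + $265.38 = $3028.66
Net pay = $9141.51 − $3028.66 = $6112.85

$6112.85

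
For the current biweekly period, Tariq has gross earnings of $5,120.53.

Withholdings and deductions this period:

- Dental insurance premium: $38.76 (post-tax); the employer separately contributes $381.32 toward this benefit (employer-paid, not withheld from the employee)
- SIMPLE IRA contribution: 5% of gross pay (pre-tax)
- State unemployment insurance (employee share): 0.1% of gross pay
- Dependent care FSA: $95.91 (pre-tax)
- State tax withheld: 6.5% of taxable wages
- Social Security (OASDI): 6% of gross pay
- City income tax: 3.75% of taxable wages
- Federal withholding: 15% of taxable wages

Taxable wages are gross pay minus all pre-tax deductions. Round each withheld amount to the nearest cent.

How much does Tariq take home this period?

$3,213.41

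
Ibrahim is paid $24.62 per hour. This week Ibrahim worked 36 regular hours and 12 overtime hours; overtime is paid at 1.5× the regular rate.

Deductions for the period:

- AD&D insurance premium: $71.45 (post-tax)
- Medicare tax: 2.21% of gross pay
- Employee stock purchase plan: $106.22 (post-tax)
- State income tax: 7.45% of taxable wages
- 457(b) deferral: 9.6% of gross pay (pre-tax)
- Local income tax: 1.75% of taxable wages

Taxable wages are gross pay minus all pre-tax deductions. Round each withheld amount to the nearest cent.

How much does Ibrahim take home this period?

$884.23

Regular pay: 36 × $24.62 = $886.32
Overtime pay: 12 × $24.62 × 1.5 = $443.16
Gross pay = $886.32 + $443.16 = $1,329.48
457(b) deferral: $1,329.48 × 0.096 = $127.63
Taxable wages = $1,329.48 − $127.63 = $1,201.85
Local income tax: $1,201.85 × 0.0175 = $21.03
State income tax: $1,201.85 × 0.0745 = $89.54
Medicare tax: $1,329.48 × 0.0221 = $29.38
AD&D insurance premium: $71.45
Employee stock purchase plan: $106.22
Total deductions = $127.63 + $21.03 + $89.54 + $29.38 + $71.45 + $106.22 = $445.25
Net pay = $1,329.48 − $445.25 = $884.23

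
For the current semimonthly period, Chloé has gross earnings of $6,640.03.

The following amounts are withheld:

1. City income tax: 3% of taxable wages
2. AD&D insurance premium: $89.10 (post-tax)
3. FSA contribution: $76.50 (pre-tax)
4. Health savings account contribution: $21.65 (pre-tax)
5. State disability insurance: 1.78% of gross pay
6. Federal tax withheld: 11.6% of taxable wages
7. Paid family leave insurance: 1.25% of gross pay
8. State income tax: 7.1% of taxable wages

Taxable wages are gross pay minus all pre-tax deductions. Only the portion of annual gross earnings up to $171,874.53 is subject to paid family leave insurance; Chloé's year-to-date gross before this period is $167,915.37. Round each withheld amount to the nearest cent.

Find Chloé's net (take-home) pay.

$4,865.51

FSA contribution: $76.50
Health savings account contribution: $21.65
Pre-tax total = $76.50 + $21.65 = $98.15
Taxable wages = $6,640.03 − $98.15 = $6,541.88
State income tax: $6,541.88 × 0.071 = $464.47
City income tax: $6,541.88 × 0.03 = $196.26
Federal tax withheld: $6,541.88 × 0.116 = $758.86
State disability insurance: $6,640.03 × 0.0178 = $118.19
Paid family leave insurance: only $171,874.53 − $167,915.37 = $3,959.16 of this check is subject → $3,959.16 × 0.0125 = $49.49
AD&D insurance premium: $89.10
Total deductions = $76.50 + $21.65 + $464.47 + $196.26 + $758.86 + $118.19 + $49.49 + $89.10 = $1,774.52
Net pay = $6,640.03 − $1,774.52 = $4,865.51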